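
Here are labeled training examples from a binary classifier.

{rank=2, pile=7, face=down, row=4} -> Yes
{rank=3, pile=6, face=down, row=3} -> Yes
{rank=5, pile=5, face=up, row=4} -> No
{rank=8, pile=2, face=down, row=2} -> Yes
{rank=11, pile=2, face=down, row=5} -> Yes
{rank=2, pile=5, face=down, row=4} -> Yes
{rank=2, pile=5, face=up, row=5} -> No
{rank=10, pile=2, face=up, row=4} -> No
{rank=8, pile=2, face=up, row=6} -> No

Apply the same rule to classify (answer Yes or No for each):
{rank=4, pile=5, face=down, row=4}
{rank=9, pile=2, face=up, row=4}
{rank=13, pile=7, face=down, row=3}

Yes, No, Yes

'Yes' ⟺ face is down.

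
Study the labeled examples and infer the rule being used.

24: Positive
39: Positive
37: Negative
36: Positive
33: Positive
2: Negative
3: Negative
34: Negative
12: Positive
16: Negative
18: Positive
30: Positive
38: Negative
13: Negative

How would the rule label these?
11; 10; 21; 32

The simplest hypothesis consistent with all the labels is: multiple of 3 AND at least 12.
11 → 11 = 3·3 + 2, 11 < 12 → Negative.
10 → 10 = 3·3 + 1, 10 < 12 → Negative.
21 → 21 = 3·7, 21 ≥ 12 → Positive.
32 → 32 = 3·10 + 2, 32 ≥ 12 → Negative.

Negative, Negative, Positive, Negative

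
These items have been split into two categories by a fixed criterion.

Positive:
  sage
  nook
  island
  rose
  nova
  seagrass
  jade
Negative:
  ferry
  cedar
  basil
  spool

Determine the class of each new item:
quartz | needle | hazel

Positive, Positive, Negative

'Positive' ⟺ even length.
Positive: quartz, since length 6.
Positive: needle, since length 6.
Negative: hazel, since length 5.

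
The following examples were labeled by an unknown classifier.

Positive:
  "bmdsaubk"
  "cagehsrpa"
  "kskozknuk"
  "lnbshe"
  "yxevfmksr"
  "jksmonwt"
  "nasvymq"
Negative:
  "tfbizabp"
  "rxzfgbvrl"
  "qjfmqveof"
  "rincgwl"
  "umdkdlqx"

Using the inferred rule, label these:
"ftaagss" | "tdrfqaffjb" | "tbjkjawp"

The rule appears to be: contains 's'.
"ftaagss" → has 's' → Positive.
"tdrfqaffjb" → no 's' → Negative.
"tbjkjawp" → no 's' → Negative.

Positive, Negative, Negative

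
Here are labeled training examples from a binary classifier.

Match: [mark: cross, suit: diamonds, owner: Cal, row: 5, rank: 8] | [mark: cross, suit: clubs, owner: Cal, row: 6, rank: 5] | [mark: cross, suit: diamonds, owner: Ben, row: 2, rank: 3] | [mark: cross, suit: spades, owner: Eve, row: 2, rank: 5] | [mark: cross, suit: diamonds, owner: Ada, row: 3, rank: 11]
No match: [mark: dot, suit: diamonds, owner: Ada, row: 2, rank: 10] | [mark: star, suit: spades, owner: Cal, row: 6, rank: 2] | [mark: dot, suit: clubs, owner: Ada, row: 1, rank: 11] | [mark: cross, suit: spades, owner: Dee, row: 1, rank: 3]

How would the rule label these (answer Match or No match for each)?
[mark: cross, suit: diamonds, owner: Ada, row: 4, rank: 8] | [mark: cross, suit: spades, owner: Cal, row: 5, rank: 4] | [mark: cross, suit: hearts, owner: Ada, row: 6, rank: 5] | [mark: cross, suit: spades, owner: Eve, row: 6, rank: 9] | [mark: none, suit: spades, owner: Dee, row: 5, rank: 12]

Every 'Match' example satisfies: mark is cross AND row ≥ 2. None of the 'No match' examples do.
[mark: cross, suit: diamonds, owner: Ada, row: 4, rank: 8]: mark is cross, row = 4 — matches, so Match. [mark: cross, suit: spades, owner: Cal, row: 5, rank: 4]: mark is cross, row = 5 — matches, so Match. [mark: cross, suit: hearts, owner: Ada, row: 6, rank: 5]: mark is cross, row = 6 — matches, so Match. [mark: cross, suit: spades, owner: Eve, row: 6, rank: 9]: mark is cross, row = 6 — matches, so Match. [mark: none, suit: spades, owner: Dee, row: 5, rank: 12]: mark is none, row = 5 — fails the rule, so No match.

Match, Match, Match, Match, No match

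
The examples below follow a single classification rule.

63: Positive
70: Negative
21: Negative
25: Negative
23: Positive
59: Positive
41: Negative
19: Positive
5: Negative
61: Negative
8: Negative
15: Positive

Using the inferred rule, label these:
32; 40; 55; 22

One predicate separates the groups cleanly: ≡ 3 (mod 4).

Negative, Negative, Positive, Negative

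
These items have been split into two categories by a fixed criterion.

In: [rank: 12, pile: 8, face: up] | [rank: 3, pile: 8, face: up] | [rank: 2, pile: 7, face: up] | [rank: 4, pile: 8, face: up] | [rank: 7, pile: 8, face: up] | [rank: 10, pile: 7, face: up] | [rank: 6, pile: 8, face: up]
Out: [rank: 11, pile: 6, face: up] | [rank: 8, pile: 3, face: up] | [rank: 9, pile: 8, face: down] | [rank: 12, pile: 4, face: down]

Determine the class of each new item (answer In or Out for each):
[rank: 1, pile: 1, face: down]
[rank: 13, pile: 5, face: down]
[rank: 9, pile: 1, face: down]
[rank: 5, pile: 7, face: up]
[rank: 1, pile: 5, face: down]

Out, Out, Out, In, Out

Every 'In' example satisfies: face is up AND pile ≥ 7. None of the 'Out' examples do.
Out: [rank: 1, pile: 1, face: down], since face is down, pile = 1. Out: [rank: 13, pile: 5, face: down], since face is down, pile = 5. Out: [rank: 9, pile: 1, face: down], since face is down, pile = 1. In: [rank: 5, pile: 7, face: up], since face is up, pile = 7. Out: [rank: 1, pile: 5, face: down], since face is down, pile = 5.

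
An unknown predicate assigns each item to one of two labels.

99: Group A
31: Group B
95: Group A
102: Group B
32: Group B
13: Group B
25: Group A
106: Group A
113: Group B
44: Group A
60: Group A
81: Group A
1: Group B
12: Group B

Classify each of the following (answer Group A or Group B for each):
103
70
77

Group B, Group A, Group A

One predicate separates the groups cleanly: digit sum ≥ 6.
103 — digit sum 1+0+3 = 4, hence Group B.
70 — digit sum 7+0 = 7, hence Group A.
77 — digit sum 7+7 = 14, hence Group A.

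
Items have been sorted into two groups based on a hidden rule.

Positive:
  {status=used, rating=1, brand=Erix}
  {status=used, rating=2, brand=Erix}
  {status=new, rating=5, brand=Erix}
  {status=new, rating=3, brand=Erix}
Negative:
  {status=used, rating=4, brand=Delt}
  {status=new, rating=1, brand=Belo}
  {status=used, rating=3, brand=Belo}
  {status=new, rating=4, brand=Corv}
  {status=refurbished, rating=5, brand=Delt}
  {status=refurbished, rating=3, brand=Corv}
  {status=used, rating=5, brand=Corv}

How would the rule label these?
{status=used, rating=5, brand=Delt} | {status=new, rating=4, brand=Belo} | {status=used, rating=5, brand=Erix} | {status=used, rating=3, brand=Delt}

The common property of the 'Positive' items is: brand is Erix. No 'Negative' item has it.
{status=used, rating=5, brand=Delt} — brand is Delt, hence Negative. {status=new, rating=4, brand=Belo} — brand is Belo, hence Negative. {status=used, rating=5, brand=Erix} — brand is Erix, hence Positive. {status=used, rating=3, brand=Delt} — brand is Delt, hence Negative.

Negative, Negative, Positive, Negative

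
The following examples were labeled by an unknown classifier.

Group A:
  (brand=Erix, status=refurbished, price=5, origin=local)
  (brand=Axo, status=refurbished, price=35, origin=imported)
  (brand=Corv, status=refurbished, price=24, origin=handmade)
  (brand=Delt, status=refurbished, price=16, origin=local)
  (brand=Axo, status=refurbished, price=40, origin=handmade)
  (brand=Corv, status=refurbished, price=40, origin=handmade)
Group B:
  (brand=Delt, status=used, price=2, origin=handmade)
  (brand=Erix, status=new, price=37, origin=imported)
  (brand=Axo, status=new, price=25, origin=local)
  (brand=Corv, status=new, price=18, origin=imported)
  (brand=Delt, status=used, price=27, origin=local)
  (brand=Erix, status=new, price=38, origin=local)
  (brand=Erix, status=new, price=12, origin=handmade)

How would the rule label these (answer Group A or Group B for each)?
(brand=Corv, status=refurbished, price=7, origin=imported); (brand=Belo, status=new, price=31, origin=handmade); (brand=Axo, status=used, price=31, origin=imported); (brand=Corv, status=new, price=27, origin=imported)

Group A, Group B, Group B, Group B

Rule: status is refurbished. This holds for each 'Group A' example and fails for each 'Group B' one.
(brand=Corv, status=refurbished, price=7, origin=imported) — status is refurbished, hence Group A.
(brand=Belo, status=new, price=31, origin=handmade) — status is new, hence Group B.
(brand=Axo, status=used, price=31, origin=imported) — status is used, hence Group B.
(brand=Corv, status=new, price=27, origin=imported) — status is new, hence Group B.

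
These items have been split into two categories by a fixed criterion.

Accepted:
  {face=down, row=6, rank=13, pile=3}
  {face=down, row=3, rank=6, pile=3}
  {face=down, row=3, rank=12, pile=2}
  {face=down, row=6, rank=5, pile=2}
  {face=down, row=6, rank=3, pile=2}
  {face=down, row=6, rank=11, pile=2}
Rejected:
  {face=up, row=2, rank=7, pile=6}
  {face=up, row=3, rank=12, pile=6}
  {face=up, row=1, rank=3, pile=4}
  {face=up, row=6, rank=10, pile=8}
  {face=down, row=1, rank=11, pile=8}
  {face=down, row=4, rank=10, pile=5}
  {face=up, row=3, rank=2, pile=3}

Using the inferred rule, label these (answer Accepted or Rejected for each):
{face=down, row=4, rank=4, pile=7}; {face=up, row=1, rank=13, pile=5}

Rejected, Rejected

'Accepted' ⟺ face is down AND pile ≤ 3.
Rejected: {face=down, row=4, rank=4, pile=7}, since face is down, pile = 7. Rejected: {face=up, row=1, rank=13, pile=5}, since face is up, pile = 5.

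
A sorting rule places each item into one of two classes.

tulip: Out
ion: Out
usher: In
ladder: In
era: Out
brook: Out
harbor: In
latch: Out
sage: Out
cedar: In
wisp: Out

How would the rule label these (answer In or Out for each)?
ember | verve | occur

One predicate separates the groups cleanly: ends with 'r'.
ember — ends with 'r', hence In.
verve — ends with 'e', hence Out.
occur — ends with 'r', hence In.

In, Out, In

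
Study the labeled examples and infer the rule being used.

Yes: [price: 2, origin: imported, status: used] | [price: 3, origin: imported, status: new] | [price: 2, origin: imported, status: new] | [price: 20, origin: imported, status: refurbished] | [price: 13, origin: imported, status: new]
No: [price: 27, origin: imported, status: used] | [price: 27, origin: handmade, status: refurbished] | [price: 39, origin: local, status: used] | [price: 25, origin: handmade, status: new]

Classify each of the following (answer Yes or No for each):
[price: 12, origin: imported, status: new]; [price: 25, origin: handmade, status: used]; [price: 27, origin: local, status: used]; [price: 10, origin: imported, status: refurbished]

Yes, No, No, Yes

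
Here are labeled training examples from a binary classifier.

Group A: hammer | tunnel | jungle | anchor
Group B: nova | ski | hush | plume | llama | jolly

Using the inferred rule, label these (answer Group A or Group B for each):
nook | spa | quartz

Group B, Group B, Group A

The common property of the 'Group A' items is: length 6. No 'Group B' item has it.
nook — length 4, hence Group B.
spa — length 3, hence Group B.
quartz — length 6, hence Group A.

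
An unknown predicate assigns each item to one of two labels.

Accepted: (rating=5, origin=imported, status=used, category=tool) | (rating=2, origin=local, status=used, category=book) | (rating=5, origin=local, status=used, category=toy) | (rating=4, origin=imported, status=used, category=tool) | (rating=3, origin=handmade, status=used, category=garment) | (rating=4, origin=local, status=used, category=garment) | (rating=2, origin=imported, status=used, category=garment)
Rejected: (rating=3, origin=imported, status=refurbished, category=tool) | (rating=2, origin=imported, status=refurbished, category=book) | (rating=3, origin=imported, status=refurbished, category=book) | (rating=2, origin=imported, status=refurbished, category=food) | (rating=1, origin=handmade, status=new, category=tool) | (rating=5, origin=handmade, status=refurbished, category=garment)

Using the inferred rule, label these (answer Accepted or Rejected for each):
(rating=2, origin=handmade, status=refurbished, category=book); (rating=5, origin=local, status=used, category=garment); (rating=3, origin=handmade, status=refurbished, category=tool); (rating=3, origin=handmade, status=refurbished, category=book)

Rejected, Accepted, Rejected, Rejected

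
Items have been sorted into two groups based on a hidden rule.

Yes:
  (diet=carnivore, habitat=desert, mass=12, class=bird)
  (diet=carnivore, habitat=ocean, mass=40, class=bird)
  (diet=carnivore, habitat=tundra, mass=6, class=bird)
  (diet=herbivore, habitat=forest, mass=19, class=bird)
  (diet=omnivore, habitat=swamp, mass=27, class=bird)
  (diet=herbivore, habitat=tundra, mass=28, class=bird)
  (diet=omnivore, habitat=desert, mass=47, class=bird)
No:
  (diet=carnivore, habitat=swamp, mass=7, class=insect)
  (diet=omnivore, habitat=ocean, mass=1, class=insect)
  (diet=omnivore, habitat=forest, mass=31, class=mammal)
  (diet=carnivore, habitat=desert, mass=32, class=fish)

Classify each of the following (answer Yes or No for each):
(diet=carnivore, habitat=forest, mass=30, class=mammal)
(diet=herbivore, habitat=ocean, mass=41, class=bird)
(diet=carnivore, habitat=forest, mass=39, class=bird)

The distinguishing property — class is bird — holds for all the 'Yes' cases and none of the 'No' cases.
(diet=carnivore, habitat=forest, mass=30, class=mammal) → class is mammal → No. (diet=herbivore, habitat=ocean, mass=41, class=bird) → class is bird → Yes. (diet=carnivore, habitat=forest, mass=39, class=bird) → class is bird → Yes.

No, Yes, Yes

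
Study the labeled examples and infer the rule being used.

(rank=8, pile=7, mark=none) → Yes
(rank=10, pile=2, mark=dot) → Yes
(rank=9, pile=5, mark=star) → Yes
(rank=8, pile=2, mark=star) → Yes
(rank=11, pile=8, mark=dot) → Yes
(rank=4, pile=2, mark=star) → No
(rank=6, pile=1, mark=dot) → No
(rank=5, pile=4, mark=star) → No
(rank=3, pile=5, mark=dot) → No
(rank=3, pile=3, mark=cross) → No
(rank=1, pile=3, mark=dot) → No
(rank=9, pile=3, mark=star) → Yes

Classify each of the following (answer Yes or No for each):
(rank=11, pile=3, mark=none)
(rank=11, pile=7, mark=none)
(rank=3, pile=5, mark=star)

'Yes' ⟺ rank ≥ 8.

Yes, Yes, No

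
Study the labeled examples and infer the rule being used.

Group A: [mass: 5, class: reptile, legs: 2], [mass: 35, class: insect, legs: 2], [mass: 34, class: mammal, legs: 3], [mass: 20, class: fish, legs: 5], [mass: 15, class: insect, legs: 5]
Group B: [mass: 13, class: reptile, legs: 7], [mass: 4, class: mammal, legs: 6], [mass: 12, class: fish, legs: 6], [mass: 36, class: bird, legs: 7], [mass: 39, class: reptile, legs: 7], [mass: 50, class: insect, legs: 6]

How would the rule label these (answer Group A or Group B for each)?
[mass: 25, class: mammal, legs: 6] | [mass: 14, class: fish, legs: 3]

Group B, Group A

One predicate separates the groups cleanly: legs ≤ 5.
[mass: 25, class: mammal, legs: 6] → legs = 6 → Group B.
[mass: 14, class: fish, legs: 3] → legs = 3 → Group A.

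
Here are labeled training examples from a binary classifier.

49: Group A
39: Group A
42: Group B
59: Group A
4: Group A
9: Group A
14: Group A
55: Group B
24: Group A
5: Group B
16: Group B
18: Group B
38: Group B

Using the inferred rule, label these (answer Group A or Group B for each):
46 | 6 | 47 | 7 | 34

Group B, Group B, Group B, Group B, Group A

All 'Group A' examples share one property — ≡ 4 (mod 5) — and every 'Group B' example lacks it.
46: 46 mod 5 = 1, fails this test → Group B.
6: 6 mod 5 = 1, fails this test → Group B.
47: 47 mod 5 = 2, fails this test → Group B.
7: 7 mod 5 = 2, fails this test → Group B.
34: 34 mod 5 = 4, satisfies this → Group A.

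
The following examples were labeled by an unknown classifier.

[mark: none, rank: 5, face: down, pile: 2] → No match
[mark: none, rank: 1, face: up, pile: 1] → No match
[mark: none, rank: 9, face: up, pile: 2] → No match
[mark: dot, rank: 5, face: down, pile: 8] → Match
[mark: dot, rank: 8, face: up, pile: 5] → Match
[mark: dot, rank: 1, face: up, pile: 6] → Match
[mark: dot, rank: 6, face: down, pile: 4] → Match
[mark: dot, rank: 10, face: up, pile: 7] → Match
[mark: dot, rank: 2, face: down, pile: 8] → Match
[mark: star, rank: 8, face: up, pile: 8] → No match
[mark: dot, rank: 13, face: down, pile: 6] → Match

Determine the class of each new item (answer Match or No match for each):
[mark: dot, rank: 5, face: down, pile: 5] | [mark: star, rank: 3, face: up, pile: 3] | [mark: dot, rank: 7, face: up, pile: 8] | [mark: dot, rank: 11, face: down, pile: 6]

Match, No match, Match, Match

Checking candidate rules against both groups, what survives is: mark is dot.
[mark: dot, rank: 5, face: down, pile: 5]: Match (mark is dot).
[mark: star, rank: 3, face: up, pile: 3]: No match (mark is star).
[mark: dot, rank: 7, face: up, pile: 8]: Match (mark is dot).
[mark: dot, rank: 11, face: down, pile: 6]: Match (mark is dot).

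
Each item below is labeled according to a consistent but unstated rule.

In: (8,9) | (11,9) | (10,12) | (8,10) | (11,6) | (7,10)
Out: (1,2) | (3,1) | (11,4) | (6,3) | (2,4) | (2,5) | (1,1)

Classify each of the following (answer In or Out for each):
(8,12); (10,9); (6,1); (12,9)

In, In, Out, In

Rule: sum ≥ 17. This holds for each 'In' example and fails for each 'Out' one.
(8,12) → 8+12 = 20 → In.
(10,9) → 10+9 = 19 → In.
(6,1) → 6+1 = 7 → Out.
(12,9) → 12+9 = 21 → In.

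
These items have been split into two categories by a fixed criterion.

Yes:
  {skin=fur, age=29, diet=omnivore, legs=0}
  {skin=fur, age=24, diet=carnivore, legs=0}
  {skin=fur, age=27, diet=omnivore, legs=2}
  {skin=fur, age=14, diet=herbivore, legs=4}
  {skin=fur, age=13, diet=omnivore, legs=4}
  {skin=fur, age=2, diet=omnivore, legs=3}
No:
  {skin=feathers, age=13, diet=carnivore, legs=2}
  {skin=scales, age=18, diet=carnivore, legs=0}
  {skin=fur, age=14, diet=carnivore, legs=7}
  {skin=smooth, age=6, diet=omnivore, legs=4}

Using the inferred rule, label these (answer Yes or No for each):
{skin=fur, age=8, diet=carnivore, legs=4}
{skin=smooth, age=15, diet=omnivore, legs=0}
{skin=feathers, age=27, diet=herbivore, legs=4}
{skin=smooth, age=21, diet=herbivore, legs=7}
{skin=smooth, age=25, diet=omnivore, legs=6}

'Yes' ⟺ skin is fur AND legs ≤ 4.
{skin=fur, age=8, diet=carnivore, legs=4}: skin is fur, legs = 4 — passes, so Yes.
{skin=smooth, age=15, diet=omnivore, legs=0}: skin is smooth, legs = 0 — does not pass, so No.
{skin=feathers, age=27, diet=herbivore, legs=4}: skin is feathers, legs = 4 — does not pass, so No.
{skin=smooth, age=21, diet=herbivore, legs=7}: skin is smooth, legs = 7 — does not pass, so No.
{skin=smooth, age=25, diet=omnivore, legs=6}: skin is smooth, legs = 6 — does not pass, so No.

Yes, No, No, No, No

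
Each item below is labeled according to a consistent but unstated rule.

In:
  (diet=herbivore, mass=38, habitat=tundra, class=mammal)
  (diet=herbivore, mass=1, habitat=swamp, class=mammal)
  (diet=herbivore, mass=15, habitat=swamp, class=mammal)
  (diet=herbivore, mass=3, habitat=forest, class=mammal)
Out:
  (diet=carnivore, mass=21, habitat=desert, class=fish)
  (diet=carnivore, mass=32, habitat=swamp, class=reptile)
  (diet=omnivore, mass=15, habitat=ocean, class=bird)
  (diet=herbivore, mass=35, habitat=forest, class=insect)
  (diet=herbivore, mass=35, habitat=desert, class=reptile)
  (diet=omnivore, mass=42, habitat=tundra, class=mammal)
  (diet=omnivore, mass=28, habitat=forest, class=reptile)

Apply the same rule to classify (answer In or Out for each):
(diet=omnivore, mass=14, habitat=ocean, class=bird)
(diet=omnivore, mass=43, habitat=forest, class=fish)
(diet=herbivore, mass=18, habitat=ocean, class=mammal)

Out, Out, In

A rule that fits every label: class is mammal AND diet is herbivore — true of each 'In' example, false of each 'Out' one.
(diet=omnivore, mass=14, habitat=ocean, class=bird): Out (class is bird, diet is omnivore). (diet=omnivore, mass=43, habitat=forest, class=fish): Out (class is fish, diet is omnivore). (diet=herbivore, mass=18, habitat=ocean, class=mammal): In (class is mammal, diet is herbivore).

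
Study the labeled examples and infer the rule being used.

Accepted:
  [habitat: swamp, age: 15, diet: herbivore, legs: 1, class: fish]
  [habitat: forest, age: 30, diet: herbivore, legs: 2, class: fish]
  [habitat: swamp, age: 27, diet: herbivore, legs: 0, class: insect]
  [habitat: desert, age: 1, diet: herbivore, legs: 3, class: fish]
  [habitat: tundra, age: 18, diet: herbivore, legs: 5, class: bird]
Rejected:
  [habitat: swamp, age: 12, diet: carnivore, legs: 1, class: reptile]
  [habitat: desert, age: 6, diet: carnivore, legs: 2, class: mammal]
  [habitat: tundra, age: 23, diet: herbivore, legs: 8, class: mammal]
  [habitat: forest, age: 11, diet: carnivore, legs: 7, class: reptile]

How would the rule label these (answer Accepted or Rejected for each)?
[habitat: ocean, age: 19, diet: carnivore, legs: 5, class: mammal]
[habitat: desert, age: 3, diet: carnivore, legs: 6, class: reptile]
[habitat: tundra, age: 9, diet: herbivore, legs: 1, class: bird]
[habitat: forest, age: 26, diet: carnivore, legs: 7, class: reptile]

Rejected, Rejected, Accepted, Rejected

'Accepted' ⟺ diet is herbivore AND legs ≤ 5.
[habitat: ocean, age: 19, diet: carnivore, legs: 5, class: mammal]: Rejected (diet is carnivore, legs = 5).
[habitat: desert, age: 3, diet: carnivore, legs: 6, class: reptile]: Rejected (diet is carnivore, legs = 6).
[habitat: tundra, age: 9, diet: herbivore, legs: 1, class: bird]: Accepted (diet is herbivore, legs = 1).
[habitat: forest, age: 26, diet: carnivore, legs: 7, class: reptile]: Rejected (diet is carnivore, legs = 7).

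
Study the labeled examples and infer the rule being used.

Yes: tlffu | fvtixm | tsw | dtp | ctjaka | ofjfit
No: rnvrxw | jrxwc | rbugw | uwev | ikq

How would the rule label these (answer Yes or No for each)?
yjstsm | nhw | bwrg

'Yes' ⟺ contains 't'.

Yes, No, No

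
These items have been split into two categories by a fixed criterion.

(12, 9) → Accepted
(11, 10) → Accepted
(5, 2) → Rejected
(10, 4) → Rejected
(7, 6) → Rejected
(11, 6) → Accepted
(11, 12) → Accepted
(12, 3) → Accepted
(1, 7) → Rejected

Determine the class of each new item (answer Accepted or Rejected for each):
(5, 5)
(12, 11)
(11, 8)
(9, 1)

Rejected, Accepted, Accepted, Rejected

The simplest hypothesis consistent with all the labels is: sum ≥ 15.
(5, 5) — 5+5 = 10, hence Rejected.
(12, 11) — 12+11 = 23, hence Accepted.
(11, 8) — 11+8 = 19, hence Accepted.
(9, 1) — 9+1 = 10, hence Rejected.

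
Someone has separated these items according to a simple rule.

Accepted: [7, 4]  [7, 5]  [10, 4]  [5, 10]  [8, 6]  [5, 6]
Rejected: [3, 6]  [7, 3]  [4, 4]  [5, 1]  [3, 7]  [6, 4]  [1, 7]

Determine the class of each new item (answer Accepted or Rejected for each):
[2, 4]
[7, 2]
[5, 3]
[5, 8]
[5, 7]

Rejected, Rejected, Rejected, Accepted, Accepted

The rule appears to be: sum ≥ 11.
Rejected: [2, 4], since 2+4 = 6.
Rejected: [7, 2], since 7+2 = 9.
Rejected: [5, 3], since 5+3 = 8.
Accepted: [5, 8], since 5+8 = 13.
Accepted: [5, 7], since 5+7 = 12.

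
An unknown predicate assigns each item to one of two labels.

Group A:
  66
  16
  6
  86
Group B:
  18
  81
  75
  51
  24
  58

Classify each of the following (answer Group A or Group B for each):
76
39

Rule: ends in digit 6. This holds for each 'Group A' example and fails for each 'Group B' one.
76 → last digit 6 → Group A.
39 → last digit 9 → Group B.

Group A, Group B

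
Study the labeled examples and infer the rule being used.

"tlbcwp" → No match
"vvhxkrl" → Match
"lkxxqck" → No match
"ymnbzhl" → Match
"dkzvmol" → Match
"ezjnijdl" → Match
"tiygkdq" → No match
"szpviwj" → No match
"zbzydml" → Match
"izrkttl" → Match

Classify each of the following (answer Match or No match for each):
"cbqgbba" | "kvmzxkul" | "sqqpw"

All 'Match' examples share one property — ends with 'l' — and every 'No match' example lacks it.
No match: "cbqgbba", since ends with 'a'.
Match: "kvmzxkul", since ends with 'l'.
No match: "sqqpw", since ends with 'w'.

No match, Match, No match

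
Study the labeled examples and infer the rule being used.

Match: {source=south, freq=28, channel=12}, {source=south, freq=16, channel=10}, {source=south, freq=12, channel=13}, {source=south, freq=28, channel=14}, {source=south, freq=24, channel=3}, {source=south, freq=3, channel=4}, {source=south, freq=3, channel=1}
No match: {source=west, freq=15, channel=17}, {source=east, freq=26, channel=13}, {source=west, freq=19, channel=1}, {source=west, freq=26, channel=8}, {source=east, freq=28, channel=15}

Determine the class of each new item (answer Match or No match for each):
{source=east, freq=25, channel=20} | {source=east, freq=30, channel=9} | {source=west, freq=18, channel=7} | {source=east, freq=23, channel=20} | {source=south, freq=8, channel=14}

Rule: source is south. This holds for each 'Match' example and fails for each 'No match' one.

No match, No match, No match, No match, Match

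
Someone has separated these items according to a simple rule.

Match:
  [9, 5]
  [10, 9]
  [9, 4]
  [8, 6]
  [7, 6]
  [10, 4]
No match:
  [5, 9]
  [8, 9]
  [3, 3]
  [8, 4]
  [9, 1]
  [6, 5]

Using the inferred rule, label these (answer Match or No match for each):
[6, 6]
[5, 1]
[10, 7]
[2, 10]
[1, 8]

No match, No match, Match, No match, No match

The pattern is that an item is 'Match' exactly when: first > second AND sum ≥ 13.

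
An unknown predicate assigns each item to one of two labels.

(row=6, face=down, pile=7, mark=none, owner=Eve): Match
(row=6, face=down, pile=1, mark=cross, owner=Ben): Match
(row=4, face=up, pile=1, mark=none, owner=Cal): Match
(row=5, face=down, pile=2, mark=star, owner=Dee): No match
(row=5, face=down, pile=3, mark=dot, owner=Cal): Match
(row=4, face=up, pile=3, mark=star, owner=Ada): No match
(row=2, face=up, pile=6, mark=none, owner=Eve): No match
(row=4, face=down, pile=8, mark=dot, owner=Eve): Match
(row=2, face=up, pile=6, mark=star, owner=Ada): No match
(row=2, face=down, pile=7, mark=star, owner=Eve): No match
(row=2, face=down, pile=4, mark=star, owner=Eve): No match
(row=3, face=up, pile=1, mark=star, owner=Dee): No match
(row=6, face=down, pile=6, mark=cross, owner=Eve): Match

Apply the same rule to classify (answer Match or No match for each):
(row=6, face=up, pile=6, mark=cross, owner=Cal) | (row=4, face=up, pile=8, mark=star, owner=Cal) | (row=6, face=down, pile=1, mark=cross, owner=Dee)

Match, No match, Match

Rule: mark is not star AND row ≥ 3. This holds for each 'Match' example and fails for each 'No match' one.
Match: (row=6, face=up, pile=6, mark=cross, owner=Cal), since mark is cross, row = 6. No match: (row=4, face=up, pile=8, mark=star, owner=Cal), since mark is star, row = 4. Match: (row=6, face=down, pile=1, mark=cross, owner=Dee), since mark is cross, row = 6.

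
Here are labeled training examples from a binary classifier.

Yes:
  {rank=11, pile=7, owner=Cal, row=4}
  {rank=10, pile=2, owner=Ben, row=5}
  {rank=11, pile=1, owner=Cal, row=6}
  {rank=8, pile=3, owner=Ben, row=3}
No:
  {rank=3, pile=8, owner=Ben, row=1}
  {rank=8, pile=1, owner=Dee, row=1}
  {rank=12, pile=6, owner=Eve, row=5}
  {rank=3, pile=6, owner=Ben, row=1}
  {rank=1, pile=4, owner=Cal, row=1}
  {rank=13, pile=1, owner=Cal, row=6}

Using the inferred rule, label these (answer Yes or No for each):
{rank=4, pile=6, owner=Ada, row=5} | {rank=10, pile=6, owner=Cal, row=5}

Yes, Yes

The rule appears to be: rank ≤ 11 AND row ≥ 3.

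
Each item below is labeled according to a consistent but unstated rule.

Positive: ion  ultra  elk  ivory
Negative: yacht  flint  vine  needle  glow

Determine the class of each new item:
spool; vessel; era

All 'Positive' examples share one property — starts with a vowel — and every 'Negative' example lacks it.
spool: starts with 's', lacks this property → Negative.
vessel: starts with 'v', lacks this property → Negative.
era: starts with 'e', fits → Positive.

Negative, Negative, Positive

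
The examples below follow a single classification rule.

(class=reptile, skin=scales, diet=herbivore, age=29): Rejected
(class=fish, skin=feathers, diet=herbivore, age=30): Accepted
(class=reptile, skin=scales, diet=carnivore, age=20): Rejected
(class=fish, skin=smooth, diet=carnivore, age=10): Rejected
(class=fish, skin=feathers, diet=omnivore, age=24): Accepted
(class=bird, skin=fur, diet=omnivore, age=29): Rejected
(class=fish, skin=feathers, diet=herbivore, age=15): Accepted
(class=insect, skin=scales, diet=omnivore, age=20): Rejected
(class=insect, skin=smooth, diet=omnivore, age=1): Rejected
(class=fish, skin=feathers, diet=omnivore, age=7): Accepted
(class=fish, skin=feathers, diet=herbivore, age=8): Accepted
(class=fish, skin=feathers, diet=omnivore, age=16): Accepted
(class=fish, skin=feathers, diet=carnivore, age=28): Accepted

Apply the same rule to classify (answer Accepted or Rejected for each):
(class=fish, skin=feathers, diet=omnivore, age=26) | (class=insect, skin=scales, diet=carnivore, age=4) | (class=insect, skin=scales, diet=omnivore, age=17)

The classifier is using: skin is feathers.

Accepted, Rejected, Rejected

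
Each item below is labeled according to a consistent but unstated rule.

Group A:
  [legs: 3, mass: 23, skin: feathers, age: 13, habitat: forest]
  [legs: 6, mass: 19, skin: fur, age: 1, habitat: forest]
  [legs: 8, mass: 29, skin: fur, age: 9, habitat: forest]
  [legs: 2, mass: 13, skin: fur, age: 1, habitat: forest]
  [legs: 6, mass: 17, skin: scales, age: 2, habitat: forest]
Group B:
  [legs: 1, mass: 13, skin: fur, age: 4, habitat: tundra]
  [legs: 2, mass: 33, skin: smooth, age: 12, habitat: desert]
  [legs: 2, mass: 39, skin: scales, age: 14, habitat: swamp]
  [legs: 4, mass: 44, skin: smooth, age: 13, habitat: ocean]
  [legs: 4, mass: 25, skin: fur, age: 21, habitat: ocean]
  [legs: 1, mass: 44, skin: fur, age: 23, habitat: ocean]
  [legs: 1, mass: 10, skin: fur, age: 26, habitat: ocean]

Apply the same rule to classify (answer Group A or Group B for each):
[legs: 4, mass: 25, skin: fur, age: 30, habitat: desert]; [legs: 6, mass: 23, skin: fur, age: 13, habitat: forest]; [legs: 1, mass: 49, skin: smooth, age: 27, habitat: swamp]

The pattern is that an item is 'Group A' exactly when: habitat is forest.
[legs: 4, mass: 25, skin: fur, age: 30, habitat: desert]: Group B (habitat is desert). [legs: 6, mass: 23, skin: fur, age: 13, habitat: forest]: Group A (habitat is forest). [legs: 1, mass: 49, skin: smooth, age: 27, habitat: swamp]: Group B (habitat is swamp).

Group B, Group A, Group B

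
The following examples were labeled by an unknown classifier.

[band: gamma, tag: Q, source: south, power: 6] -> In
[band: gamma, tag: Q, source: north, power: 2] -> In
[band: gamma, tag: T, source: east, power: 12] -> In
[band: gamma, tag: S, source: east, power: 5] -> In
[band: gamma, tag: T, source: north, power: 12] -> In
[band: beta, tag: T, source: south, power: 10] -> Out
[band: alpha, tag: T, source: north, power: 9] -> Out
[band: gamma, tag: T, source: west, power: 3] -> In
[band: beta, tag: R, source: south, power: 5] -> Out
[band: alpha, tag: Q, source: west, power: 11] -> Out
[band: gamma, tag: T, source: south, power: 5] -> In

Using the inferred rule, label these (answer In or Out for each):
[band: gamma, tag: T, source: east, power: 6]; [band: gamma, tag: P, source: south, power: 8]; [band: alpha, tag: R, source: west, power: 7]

The simplest hypothesis consistent with all the labels is: band is gamma.
[band: gamma, tag: T, source: east, power: 6]: In (band is gamma).
[band: gamma, tag: P, source: south, power: 8]: In (band is gamma).
[band: alpha, tag: R, source: west, power: 7]: Out (band is alpha).

In, In, Out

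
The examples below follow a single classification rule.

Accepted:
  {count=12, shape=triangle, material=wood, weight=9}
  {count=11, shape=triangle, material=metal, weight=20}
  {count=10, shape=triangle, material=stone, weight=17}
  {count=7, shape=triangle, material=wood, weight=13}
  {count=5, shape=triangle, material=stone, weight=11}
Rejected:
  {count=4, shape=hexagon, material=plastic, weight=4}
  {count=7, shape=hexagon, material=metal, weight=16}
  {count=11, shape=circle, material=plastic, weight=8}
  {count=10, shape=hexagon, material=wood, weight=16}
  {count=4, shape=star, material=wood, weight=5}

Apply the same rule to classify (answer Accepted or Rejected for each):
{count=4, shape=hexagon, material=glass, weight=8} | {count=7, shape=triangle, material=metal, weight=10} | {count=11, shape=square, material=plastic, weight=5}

Looking at the examples, the only property every 'Accepted' case has and every 'Rejected' case lacks is: shape is triangle.
{count=4, shape=hexagon, material=glass, weight=8}: Rejected (shape is hexagon).
{count=7, shape=triangle, material=metal, weight=10}: Accepted (shape is triangle).
{count=11, shape=square, material=plastic, weight=5}: Rejected (shape is square).

Rejected, Accepted, Rejected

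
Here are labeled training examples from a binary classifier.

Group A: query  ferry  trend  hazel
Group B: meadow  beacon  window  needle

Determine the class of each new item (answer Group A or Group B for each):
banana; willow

Group B, Group B

Rule: odd length. This holds for each 'Group A' example and fails for each 'Group B' one.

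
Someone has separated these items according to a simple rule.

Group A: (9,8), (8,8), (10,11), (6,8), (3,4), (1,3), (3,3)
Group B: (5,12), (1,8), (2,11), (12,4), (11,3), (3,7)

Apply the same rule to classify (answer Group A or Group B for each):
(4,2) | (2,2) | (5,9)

Group A, Group A, Group B

The pattern is that an item is 'Group A' exactly when: |first − second| ≤ 2.
(4,2): |4−2| = 2 — matches, so Group A. (2,2): |2−2| = 0 — matches, so Group A. (5,9): |5−9| = 4 — does not satisfy this, so Group B.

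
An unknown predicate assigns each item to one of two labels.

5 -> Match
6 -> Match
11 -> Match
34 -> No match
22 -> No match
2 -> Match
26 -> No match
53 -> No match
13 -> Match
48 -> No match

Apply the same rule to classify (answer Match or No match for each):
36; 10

Every 'Match' example satisfies: at most 13. None of the 'No match' examples do.
36: No match (36 > 13). 10: Match (10 ≤ 13).

No match, Match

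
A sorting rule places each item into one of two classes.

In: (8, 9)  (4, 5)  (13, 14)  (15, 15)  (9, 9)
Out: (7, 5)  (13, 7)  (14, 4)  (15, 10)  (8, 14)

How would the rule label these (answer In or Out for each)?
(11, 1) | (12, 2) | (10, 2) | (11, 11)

Out, Out, Out, In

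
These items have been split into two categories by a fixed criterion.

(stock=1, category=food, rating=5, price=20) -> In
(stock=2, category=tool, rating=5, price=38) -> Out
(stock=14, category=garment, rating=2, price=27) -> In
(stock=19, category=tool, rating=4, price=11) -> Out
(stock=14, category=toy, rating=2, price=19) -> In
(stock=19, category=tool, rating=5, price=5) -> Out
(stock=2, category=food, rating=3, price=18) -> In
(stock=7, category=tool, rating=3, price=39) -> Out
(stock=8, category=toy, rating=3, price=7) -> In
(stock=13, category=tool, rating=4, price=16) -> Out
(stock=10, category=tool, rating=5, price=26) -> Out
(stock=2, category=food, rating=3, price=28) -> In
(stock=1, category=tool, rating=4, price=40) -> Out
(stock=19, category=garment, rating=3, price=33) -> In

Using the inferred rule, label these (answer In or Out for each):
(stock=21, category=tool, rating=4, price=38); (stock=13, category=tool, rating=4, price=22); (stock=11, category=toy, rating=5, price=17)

Every 'In' example satisfies: category is not tool. None of the 'Out' examples do.
(stock=21, category=tool, rating=4, price=38) — category is tool, hence Out.
(stock=13, category=tool, rating=4, price=22) — category is tool, hence Out.
(stock=11, category=toy, rating=5, price=17) — category is toy, hence In.

Out, Out, In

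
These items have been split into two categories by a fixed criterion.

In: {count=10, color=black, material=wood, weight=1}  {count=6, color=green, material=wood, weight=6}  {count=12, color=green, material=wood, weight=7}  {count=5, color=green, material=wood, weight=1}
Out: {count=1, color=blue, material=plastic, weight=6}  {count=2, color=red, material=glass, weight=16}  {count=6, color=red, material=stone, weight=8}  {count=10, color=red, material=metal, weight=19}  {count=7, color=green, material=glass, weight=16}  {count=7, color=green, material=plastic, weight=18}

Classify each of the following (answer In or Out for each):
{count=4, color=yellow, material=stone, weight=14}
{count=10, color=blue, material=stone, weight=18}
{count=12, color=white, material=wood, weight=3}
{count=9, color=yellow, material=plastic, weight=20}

One predicate separates the groups cleanly: material is wood.
Out: {count=4, color=yellow, material=stone, weight=14}, since material is stone. Out: {count=10, color=blue, material=stone, weight=18}, since material is stone. In: {count=12, color=white, material=wood, weight=3}, since material is wood. Out: {count=9, color=yellow, material=plastic, weight=20}, since material is plastic.

Out, Out, In, Out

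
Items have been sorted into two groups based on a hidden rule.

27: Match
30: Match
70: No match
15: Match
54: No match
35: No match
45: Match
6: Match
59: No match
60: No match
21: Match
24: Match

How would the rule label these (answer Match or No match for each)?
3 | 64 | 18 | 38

Match, No match, Match, No match

'Match' ⟺ multiple of 3 AND at most 45.
3: 3 = 3·1, 3 ≤ 45 — has this property, so Match.
64: 64 = 3·21 + 1, 64 > 45 — does not satisfy this, so No match.
18: 18 = 3·6, 18 ≤ 45 — has this property, so Match.
38: 38 = 3·12 + 2, 38 ≤ 45 — does not satisfy this, so No match.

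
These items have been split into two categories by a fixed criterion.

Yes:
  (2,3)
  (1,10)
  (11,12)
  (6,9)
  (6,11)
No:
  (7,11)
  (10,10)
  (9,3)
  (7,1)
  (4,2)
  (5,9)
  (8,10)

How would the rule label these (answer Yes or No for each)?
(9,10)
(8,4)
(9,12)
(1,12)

Yes, No, Yes, Yes

The common property of the 'Yes' items is: sum is odd. No 'No' item has it.
Yes: (9,10), since 9+10 = 19.
No: (8,4), since 8+4 = 12.
Yes: (9,12), since 9+12 = 21.
Yes: (1,12), since 1+12 = 13.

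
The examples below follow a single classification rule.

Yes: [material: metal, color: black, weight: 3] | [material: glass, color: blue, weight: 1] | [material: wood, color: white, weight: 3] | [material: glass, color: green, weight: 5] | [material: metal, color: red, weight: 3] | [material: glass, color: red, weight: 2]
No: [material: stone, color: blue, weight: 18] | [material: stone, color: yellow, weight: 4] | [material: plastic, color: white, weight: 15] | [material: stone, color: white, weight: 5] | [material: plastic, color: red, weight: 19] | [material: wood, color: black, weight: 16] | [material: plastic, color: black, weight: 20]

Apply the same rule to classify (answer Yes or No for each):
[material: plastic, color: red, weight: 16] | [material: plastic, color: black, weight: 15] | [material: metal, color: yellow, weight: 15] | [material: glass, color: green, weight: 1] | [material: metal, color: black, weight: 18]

The pattern is that an item is 'Yes' exactly when: color is green OR weight ≤ 3.

No, No, No, Yes, No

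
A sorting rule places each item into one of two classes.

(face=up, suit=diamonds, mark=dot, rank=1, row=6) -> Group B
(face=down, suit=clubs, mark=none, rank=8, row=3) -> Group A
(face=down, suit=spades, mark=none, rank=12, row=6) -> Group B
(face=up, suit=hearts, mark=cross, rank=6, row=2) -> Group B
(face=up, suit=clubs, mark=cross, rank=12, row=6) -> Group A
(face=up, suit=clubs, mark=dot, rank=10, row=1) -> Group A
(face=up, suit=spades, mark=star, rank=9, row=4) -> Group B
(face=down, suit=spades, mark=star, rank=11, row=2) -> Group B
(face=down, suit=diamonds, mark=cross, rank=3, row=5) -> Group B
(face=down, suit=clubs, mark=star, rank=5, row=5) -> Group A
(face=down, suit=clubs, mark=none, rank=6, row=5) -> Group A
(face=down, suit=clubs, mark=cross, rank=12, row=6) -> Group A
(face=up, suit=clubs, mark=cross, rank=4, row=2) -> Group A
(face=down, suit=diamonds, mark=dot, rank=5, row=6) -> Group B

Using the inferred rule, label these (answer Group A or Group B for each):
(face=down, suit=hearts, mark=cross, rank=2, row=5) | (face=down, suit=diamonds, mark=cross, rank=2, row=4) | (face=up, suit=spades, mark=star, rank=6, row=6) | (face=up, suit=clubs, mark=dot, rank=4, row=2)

Comparing the two groups points to one rule — suit is clubs.
(face=down, suit=hearts, mark=cross, rank=2, row=5) — suit is hearts, hence Group B. (face=down, suit=diamonds, mark=cross, rank=2, row=4) — suit is diamonds, hence Group B. (face=up, suit=spades, mark=star, rank=6, row=6) — suit is spades, hence Group B. (face=up, suit=clubs, mark=dot, rank=4, row=2) — suit is clubs, hence Group A.

Group B, Group B, Group B, Group A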